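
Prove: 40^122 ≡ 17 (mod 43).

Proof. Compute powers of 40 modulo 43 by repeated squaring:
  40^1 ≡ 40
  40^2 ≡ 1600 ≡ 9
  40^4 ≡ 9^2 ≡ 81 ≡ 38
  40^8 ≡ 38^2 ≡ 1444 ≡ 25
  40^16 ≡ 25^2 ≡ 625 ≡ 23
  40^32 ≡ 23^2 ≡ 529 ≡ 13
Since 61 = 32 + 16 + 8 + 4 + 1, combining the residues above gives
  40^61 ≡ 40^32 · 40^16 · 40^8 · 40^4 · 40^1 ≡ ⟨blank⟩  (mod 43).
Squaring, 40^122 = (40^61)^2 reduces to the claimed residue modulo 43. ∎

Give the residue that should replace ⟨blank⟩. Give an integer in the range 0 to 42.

24

40^32 · 40^16 · 40^8 · 40^4 · 40^1 ≡ 13 · 23 · 25 · 38 · 40 = 11362000.
11362000 mod 43 = 24, so 40^61 ≡ 24 (mod 43).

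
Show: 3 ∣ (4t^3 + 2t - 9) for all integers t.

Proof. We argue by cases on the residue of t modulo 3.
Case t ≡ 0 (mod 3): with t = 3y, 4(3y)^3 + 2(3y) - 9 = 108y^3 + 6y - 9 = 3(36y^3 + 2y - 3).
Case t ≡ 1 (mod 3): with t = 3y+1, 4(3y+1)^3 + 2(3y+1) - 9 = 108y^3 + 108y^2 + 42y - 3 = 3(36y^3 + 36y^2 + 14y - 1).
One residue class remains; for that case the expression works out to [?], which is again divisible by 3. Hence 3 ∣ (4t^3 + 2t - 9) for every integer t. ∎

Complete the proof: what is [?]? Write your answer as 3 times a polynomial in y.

The residues treated are {0, 1}, so the missing case is t ≡ 2 (mod 3); write t = 3y+2.
Then 4(3y+2)^3 + 2(3y+2) - 9 = 108y^3 + 216y^2 + 150y + 27 = 3(36y^3 + 72y^2 + 50y + 9).

3(36y^3 + 72y^2 + 50y + 9)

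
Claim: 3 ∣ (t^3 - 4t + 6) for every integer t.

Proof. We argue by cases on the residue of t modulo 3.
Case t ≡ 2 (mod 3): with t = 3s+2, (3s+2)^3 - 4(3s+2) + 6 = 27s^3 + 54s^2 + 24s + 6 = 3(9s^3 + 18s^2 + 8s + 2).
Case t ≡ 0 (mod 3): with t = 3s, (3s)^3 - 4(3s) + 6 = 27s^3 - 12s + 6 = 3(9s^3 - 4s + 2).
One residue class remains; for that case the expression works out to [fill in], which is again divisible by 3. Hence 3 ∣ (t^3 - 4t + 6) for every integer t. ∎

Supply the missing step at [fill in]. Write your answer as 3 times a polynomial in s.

Only t ≡ 1 (mod 3) is unaccounted for. Put t = 3s+1:
(3s+1)^3 - 4(3s+1) + 6 expands to 27s^3 + 27s^2 - 3s + 3,
and factoring out 3 leaves 3(9s^3 + 9s^2 - s + 1).

3(9s^3 + 9s^2 - s + 1)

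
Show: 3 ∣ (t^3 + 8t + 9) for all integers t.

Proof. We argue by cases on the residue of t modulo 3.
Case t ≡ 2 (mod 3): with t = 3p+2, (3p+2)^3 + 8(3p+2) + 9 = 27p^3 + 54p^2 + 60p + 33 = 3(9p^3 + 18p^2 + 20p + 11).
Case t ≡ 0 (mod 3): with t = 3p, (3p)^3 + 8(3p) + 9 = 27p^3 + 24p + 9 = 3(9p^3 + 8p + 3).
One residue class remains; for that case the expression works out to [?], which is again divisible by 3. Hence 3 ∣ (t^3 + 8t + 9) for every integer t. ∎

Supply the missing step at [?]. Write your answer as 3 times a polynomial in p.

Only t ≡ 1 (mod 3) is unaccounted for. Put t = 3p+1:
(3p+1)^3 + 8(3p+1) + 9 expands to 27p^3 + 27p^2 + 33p + 18,
and factoring out 3 leaves 3(9p^3 + 9p^2 + 11p + 6).

3(9p^3 + 9p^2 + 11p + 6)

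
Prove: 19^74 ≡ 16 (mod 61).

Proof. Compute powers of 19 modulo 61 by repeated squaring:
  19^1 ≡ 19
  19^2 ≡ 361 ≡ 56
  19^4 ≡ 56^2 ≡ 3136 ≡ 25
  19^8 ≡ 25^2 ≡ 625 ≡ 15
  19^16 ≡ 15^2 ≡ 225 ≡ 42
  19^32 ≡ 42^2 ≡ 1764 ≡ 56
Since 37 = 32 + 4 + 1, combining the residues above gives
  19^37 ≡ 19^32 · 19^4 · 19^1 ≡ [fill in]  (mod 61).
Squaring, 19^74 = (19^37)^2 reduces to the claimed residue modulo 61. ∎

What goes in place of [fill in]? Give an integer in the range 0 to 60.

4

Multiply the listed residues: 56 · 25 · 19 = 1400 → 26600.
Reducing modulo 61: 26600 = 436·61 + 4, so 19^37 ≡ 4.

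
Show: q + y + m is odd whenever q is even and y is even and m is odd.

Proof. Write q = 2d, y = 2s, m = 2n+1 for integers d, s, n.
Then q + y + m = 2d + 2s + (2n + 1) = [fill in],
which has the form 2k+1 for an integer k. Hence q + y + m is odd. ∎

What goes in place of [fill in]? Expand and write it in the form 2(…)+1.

Expanding: 2d + 2s + (2n + 1) = 2d + 2n + 2s + 1.
Every term except the constant is even, so this is 2(d + n + s) + 1,
and d + n + s ∈ ℤ gives the required form.

2(d + n + s) + 1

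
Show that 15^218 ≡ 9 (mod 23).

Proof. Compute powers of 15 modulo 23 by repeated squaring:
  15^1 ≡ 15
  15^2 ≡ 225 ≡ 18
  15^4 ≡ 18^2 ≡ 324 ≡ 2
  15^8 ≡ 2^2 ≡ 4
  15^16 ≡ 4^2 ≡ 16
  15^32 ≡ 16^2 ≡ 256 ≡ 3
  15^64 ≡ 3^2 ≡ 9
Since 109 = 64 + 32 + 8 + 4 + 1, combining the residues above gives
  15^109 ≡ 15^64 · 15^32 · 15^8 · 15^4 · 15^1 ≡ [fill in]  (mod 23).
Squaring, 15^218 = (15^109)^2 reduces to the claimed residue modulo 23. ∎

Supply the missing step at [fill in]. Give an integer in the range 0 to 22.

20

15^64 · 15^32 · 15^8 · 15^4 · 15^1 ≡ 9 · 3 · 4 · 2 · 15 = 3240.
3240 mod 23 = 20, so 15^109 ≡ 20 (mod 23).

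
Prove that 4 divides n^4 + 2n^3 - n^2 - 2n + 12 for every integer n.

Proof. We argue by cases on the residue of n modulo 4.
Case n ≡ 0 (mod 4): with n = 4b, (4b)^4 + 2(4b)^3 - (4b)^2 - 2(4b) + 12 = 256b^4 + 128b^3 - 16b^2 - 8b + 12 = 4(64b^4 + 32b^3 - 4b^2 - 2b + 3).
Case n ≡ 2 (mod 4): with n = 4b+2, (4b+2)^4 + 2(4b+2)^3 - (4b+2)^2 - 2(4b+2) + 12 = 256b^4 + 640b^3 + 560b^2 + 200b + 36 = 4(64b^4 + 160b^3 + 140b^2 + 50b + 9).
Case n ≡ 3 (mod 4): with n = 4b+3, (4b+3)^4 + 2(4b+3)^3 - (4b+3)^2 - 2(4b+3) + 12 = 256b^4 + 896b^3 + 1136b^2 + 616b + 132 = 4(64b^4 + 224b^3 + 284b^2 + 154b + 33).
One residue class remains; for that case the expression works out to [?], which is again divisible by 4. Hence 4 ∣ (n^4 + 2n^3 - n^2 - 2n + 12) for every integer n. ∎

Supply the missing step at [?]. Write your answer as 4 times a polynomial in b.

4(64b^4 + 96b^3 + 44b^2 + 6b + 3)

The residues treated are {0, 2, 3}, so the missing case is n ≡ 1 (mod 4); write n = 4b+1.
Then (4b+1)^4 + 2(4b+1)^3 - (4b+1)^2 - 2(4b+1) + 12 = 256b^4 + 384b^3 + 176b^2 + 24b + 12 = 4(64b^4 + 96b^3 + 44b^2 + 6b + 3).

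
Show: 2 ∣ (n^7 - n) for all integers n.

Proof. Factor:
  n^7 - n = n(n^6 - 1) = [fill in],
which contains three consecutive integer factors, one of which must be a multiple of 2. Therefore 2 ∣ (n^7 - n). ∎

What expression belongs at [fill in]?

n^6 - 1 = (n^2 - 1)(n^4 + n^2 + 1), and n^2 - 1 = (n-1)(n+1).
So n(n^6 - 1) = (n - 1)n(n + 1)(n^4 + n^2 + 1).

(n - 1)n(n + 1)(n^4 + n^2 + 1)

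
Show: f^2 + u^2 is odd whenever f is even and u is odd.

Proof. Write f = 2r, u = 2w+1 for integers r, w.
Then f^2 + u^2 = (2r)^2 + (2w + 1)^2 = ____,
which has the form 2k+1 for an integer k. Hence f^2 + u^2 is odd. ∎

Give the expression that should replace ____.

(2r)^2 + (2w + 1)^2 = 4r^2 + 4w^2 + 4w + 1
= 2(2r^2 + 2w^2 + 2w) + 1.
Since 2r^2 + 2w^2 + 2w is an integer, the sum of squares is of the form 2k+1 for an integer k.

2(2r^2 + 2w^2 + 2w) + 1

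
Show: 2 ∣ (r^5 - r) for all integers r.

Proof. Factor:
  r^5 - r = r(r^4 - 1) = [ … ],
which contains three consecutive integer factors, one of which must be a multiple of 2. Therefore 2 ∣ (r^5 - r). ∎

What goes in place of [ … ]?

r^4 - 1 = (r^2 - 1)(r^2 + 1), and r^2 - 1 = (r-1)(r+1).
So r(r^4 - 1) = (r - 1)r(r + 1)(r^2 + 1).

(r - 1)r(r + 1)(r^2 + 1)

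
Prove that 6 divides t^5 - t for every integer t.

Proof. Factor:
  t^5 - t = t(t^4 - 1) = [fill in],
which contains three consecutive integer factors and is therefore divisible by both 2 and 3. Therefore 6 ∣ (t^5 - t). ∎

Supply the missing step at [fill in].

(t - 1)t(t + 1)(t^2 + 1)

t^4 - 1 = (t^2 - 1)(t^2 + 1), and t^2 - 1 = (t-1)(t+1).
So t(t^4 - 1) = (t - 1)t(t + 1)(t^2 + 1).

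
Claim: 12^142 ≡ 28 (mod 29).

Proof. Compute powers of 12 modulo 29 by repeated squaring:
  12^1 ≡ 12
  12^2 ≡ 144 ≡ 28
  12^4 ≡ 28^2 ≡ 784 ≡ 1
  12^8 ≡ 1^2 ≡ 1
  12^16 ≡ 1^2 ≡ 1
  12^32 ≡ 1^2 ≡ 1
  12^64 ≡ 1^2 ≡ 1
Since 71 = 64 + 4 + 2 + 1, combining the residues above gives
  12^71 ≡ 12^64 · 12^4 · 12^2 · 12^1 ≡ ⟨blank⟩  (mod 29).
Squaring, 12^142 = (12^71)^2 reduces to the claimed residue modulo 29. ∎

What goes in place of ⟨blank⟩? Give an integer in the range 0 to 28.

Multiply the listed residues: 1 · 1 · 28 · 12 = 1 → 28 → 336.
Reducing modulo 29: 336 = 11·29 + 17, so 12^71 ≡ 17.

17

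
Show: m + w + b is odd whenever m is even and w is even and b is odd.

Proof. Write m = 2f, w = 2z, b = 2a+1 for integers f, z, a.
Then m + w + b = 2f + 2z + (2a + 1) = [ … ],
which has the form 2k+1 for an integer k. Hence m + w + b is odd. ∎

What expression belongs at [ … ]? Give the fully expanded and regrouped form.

2(a + f + z) + 1

2f + 2z + (2a + 1) = 2a + 2f + 2z + 1
= 2(a + f + z) + 1.
Since a + f + z is an integer, the sum is of the form 2k+1 for an integer k.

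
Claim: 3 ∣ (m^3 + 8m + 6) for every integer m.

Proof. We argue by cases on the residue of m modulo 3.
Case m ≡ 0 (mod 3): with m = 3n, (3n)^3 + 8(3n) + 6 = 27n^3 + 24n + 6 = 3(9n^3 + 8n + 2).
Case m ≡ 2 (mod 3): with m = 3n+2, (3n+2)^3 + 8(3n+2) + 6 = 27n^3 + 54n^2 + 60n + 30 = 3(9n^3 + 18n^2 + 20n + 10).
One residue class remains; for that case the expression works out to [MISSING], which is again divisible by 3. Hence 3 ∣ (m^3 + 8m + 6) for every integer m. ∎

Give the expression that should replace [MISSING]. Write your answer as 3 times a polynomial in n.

3(9n^3 + 9n^2 + 11n + 5)

The residues treated are {0, 2}, so the missing case is m ≡ 1 (mod 3); write m = 3n+1.
Then (3n+1)^3 + 8(3n+1) + 6 = 27n^3 + 27n^2 + 33n + 15 = 3(9n^3 + 9n^2 + 11n + 5).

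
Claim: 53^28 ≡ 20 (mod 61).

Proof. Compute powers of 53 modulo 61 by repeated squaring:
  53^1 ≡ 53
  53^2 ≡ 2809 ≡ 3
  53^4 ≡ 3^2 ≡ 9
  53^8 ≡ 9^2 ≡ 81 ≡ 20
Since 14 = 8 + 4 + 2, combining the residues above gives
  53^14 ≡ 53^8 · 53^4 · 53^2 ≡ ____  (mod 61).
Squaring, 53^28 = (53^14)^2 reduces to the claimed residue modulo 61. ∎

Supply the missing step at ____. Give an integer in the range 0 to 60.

52

53^8 · 53^4 · 53^2 ≡ 20 · 9 · 3 = 540.
540 mod 61 = 52, so 53^14 ≡ 52 (mod 61).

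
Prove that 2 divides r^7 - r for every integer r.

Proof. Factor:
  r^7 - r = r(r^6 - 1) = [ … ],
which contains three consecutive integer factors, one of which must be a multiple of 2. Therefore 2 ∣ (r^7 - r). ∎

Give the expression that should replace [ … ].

r^6 - 1 = (r^2 - 1)(r^4 + r^2 + 1), and r^2 - 1 = (r-1)(r+1).
So r(r^6 - 1) = (r - 1)r(r + 1)(r^4 + r^2 + 1).

(r - 1)r(r + 1)(r^4 + r^2 + 1)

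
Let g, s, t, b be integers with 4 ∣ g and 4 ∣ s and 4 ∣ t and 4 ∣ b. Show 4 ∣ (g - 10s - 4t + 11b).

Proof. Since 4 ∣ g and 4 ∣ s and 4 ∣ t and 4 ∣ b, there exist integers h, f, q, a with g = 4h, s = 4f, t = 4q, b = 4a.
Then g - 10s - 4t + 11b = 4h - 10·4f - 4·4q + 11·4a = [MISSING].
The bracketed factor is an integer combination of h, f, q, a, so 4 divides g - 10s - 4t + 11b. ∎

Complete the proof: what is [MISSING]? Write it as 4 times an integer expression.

4(11a - 10f + h - 4q)

Each term has a factor of 4: 4h - 10·4f - 4·4q + 11·4a = 4·(11a - 10f + h - 4q).
Since 11a - 10f + h - 4q is an integer, 4 ∣ (g - 10s - 4t + 11b).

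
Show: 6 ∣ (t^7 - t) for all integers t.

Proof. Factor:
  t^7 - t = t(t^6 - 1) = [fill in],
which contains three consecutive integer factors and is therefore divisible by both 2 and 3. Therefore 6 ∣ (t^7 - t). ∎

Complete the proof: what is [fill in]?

(t - 1)t(t + 1)(t^4 + t^2 + 1)

t^6 - 1 = (t^2 - 1)(t^4 + t^2 + 1), and t^2 - 1 = (t-1)(t+1).
So t(t^6 - 1) = (t - 1)t(t + 1)(t^4 + t^2 + 1).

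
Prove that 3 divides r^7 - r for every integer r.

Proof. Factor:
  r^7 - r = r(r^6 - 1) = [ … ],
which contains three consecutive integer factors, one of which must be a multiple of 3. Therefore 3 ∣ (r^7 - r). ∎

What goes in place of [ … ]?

r^6 - 1 = (r^2 - 1)(r^4 + r^2 + 1), and r^2 - 1 = (r-1)(r+1).
So r(r^6 - 1) = (r - 1)r(r + 1)(r^4 + r^2 + 1).

(r - 1)r(r + 1)(r^4 + r^2 + 1)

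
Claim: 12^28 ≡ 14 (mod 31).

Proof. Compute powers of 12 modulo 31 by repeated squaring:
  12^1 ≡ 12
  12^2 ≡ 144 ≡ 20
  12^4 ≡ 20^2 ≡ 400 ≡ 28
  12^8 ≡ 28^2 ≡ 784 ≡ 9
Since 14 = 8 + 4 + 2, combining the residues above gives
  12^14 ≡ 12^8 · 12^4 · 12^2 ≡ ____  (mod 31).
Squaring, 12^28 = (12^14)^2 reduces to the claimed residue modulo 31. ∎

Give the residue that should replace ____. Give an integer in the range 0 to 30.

18

12^8 · 12^4 · 12^2 ≡ 9 · 28 · 20 = 5040.
5040 mod 31 = 18, so 12^14 ≡ 18 (mod 31).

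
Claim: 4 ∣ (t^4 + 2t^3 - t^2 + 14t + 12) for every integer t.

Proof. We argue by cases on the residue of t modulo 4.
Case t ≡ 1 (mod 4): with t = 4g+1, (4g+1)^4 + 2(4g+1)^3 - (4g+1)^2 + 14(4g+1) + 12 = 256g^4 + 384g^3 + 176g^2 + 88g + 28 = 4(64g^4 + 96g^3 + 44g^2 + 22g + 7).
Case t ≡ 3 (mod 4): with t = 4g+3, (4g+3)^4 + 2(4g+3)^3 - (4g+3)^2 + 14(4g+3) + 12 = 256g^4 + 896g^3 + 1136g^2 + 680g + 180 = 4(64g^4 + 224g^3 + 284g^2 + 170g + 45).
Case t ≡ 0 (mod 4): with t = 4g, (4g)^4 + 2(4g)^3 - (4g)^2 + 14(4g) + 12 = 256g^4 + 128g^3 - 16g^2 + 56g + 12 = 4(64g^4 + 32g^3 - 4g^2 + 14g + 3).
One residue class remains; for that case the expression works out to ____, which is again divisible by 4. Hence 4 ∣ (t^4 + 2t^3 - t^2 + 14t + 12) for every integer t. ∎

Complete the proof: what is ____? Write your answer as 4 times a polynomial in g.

The residues treated are {1, 3, 0}, so the missing case is t ≡ 2 (mod 4); write t = 4g+2.
Then (4g+2)^4 + 2(4g+2)^3 - (4g+2)^2 + 14(4g+2) + 12 = 256g^4 + 640g^3 + 560g^2 + 264g + 68 = 4(64g^4 + 160g^3 + 140g^2 + 66g + 17).

4(64g^4 + 160g^3 + 140g^2 + 66g + 17)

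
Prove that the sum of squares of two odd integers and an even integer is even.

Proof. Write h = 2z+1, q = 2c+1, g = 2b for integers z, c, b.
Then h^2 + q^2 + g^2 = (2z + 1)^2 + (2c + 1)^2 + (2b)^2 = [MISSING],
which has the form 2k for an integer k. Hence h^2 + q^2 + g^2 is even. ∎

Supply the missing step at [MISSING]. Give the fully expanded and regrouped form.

2(2b^2 + 2c^2 + 2c + 2z^2 + 2z + 1)

Expanding: (2z + 1)^2 + (2c + 1)^2 + (2b)^2 = 4b^2 + 4c^2 + 4c + 4z^2 + 4z + 2.
Every term is even; pulling out the factor of 2 gives 2(2b^2 + 2c^2 + 2c + 2z^2 + 2z + 1).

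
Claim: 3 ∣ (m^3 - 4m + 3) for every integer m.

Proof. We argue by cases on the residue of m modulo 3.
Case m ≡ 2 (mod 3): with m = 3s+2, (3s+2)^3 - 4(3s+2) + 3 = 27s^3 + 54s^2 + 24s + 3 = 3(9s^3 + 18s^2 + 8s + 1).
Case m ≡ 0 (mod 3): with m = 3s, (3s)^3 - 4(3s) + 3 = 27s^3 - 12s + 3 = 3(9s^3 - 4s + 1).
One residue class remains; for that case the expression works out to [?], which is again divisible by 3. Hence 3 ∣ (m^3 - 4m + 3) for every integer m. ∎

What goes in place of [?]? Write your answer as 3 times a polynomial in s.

3(9s^3 + 9s^2 - s)

The residues treated are {2, 0}, so the missing case is m ≡ 1 (mod 3); write m = 3s+1.
Then (3s+1)^3 - 4(3s+1) + 3 = 27s^3 + 27s^2 - 3s = 3(9s^3 + 9s^2 - s).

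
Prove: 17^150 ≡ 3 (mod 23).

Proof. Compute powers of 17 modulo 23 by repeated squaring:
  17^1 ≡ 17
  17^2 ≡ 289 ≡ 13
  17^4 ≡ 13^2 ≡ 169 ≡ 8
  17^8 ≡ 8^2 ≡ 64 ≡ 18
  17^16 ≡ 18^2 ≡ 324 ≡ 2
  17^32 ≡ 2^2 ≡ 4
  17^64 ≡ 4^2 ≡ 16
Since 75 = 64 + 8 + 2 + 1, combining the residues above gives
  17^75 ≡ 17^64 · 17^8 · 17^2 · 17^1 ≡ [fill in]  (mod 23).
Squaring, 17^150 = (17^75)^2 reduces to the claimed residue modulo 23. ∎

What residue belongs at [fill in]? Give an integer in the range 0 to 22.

7

Multiply the listed residues: 16 · 18 · 13 · 17 = 288 → 3744 → 63648.
Reducing modulo 23: 63648 = 2767·23 + 7, so 17^75 ≡ 7.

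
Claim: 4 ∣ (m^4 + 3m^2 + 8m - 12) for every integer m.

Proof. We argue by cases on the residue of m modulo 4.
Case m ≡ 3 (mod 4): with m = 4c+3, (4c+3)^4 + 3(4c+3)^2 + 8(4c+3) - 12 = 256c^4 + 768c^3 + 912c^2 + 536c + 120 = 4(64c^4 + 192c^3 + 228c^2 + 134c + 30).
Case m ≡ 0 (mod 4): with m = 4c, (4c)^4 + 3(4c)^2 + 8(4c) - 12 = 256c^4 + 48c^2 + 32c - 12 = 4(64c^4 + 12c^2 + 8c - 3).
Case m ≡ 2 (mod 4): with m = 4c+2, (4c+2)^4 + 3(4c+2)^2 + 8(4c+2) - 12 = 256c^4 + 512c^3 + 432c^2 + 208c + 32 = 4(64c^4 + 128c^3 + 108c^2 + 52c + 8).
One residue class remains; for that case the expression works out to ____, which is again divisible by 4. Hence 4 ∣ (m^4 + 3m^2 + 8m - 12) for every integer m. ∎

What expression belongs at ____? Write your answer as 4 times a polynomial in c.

4(64c^4 + 64c^3 + 36c^2 + 18c)

Only m ≡ 1 (mod 4) is unaccounted for. Put m = 4c+1:
(4c+1)^4 + 3(4c+1)^2 + 8(4c+1) - 12 expands to 256c^4 + 256c^3 + 144c^2 + 72c,
and factoring out 4 leaves 4(64c^4 + 64c^3 + 36c^2 + 18c).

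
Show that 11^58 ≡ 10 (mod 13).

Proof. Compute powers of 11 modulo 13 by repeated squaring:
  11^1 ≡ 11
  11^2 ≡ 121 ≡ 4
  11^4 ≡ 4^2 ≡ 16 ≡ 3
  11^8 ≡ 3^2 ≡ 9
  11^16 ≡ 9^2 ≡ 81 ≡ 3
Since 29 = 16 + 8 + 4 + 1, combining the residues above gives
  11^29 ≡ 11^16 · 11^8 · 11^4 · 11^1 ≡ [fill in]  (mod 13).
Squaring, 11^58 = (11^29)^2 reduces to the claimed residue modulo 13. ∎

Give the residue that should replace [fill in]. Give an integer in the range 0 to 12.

11^16 · 11^8 · 11^4 · 11^1 ≡ 3 · 9 · 3 · 11 = 891.
891 mod 13 = 7, so 11^29 ≡ 7 (mod 13).

7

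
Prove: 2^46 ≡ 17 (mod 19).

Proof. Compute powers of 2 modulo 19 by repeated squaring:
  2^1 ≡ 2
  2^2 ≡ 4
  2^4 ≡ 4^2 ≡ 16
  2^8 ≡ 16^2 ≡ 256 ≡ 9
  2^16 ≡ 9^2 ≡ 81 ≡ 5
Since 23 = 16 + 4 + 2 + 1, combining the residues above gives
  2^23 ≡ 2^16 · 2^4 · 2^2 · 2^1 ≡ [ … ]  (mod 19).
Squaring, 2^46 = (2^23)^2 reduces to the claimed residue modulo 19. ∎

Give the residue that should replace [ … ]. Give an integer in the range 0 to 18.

13

Multiply the listed residues: 5 · 16 · 4 · 2 = 80 → 320 → 640.
Reducing modulo 19: 640 = 33·19 + 13, so 2^23 ≡ 13.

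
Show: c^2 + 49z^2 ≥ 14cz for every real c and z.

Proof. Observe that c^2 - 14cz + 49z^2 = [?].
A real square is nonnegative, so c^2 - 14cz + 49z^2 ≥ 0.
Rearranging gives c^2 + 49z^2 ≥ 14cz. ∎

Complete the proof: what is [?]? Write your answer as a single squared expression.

(c - 7z)^2

c^2 - 14cz + 49z^2 is a perfect-square trinomial: the outer terms are (c)^2 and (7z)^2, and the cross term is -2·c·7z.
So c^2 - 14cz + 49z^2 = (c - 7z)^2 ≥ 0.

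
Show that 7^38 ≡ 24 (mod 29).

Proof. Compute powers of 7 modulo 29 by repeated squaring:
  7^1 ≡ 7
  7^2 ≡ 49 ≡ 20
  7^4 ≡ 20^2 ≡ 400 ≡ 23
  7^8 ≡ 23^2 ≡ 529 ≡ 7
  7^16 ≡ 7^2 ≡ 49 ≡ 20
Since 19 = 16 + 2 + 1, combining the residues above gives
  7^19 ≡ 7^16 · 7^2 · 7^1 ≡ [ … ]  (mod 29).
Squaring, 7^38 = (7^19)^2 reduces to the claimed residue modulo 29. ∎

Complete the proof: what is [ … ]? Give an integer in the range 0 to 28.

7^16 · 7^2 · 7^1 ≡ 20 · 20 · 7 = 2800.
2800 mod 29 = 16, so 7^19 ≡ 16 (mod 29).

16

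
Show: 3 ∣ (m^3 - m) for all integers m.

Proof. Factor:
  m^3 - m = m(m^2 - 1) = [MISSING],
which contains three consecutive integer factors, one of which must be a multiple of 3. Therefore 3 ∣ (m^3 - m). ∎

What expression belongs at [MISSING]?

(m - 1)m(m + 1)

m(m^2 - 1) = m(m - 1)(m + 1) = (m - 1)m(m + 1).
These three factors are consecutive integers, so their product is divisible by 3.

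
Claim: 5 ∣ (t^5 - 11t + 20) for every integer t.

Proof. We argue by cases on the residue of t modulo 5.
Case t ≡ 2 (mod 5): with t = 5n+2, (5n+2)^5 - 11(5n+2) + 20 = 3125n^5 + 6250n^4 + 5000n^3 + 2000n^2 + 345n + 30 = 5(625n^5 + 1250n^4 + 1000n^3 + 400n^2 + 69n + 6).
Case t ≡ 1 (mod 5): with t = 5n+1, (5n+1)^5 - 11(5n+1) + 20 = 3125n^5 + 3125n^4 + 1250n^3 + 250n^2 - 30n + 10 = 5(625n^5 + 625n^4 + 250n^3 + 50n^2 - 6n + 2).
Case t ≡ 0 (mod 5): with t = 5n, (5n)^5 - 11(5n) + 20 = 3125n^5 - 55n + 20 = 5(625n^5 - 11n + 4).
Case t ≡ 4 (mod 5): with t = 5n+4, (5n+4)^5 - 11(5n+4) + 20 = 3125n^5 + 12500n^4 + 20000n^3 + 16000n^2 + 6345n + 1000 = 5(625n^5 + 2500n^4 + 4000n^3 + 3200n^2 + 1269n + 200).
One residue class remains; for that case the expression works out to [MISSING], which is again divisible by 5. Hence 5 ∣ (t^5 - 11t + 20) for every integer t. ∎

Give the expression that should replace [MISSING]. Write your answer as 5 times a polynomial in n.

Only t ≡ 3 (mod 5) is unaccounted for. Put t = 5n+3:
(5n+3)^5 - 11(5n+3) + 20 expands to 3125n^5 + 9375n^4 + 11250n^3 + 6750n^2 + 1970n + 230,
and factoring out 5 leaves 5(625n^5 + 1875n^4 + 2250n^3 + 1350n^2 + 394n + 46).

5(625n^5 + 1875n^4 + 2250n^3 + 1350n^2 + 394n + 46)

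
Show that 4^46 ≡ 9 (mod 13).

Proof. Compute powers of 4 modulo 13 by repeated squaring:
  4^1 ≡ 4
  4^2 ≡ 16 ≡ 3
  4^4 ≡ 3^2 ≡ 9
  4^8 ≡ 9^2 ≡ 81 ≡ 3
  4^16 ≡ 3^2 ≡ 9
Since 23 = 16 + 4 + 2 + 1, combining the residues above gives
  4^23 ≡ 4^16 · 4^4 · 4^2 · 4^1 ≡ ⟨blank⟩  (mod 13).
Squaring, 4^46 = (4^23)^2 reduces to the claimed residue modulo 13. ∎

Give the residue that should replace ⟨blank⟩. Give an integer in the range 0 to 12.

10

4^16 · 4^4 · 4^2 · 4^1 ≡ 9 · 9 · 3 · 4 = 972.
972 mod 13 = 10, so 4^23 ≡ 10 (mod 13).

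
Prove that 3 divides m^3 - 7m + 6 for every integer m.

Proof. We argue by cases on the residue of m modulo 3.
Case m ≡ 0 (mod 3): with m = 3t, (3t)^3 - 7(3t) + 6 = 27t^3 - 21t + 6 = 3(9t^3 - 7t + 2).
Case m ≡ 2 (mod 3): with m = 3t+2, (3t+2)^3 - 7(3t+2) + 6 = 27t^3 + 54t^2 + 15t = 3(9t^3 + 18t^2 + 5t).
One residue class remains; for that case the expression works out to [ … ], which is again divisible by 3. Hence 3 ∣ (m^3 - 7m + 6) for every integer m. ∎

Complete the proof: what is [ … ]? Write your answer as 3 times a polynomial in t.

Only m ≡ 1 (mod 3) is unaccounted for. Put m = 3t+1:
(3t+1)^3 - 7(3t+1) + 6 expands to 27t^3 + 27t^2 - 12t,
and factoring out 3 leaves 3(9t^3 + 9t^2 - 4t).

3(9t^3 + 9t^2 - 4t)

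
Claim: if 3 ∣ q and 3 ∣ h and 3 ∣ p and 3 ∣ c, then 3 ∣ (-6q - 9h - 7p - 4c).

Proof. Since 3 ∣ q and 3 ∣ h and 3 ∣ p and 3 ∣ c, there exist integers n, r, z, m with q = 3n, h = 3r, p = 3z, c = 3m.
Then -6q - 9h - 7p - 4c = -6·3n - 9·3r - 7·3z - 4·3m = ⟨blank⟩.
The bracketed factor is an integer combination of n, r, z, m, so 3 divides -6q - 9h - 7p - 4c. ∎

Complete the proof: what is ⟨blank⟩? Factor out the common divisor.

3(-4m - 6n - 9r - 7z)

Pull the common 3 out of every term: -6·3n - 9·3r - 7·3z - 4·3m = 3(-4m - 6n - 9r - 7z).
-4m - 6n - 9r - 7z is an integer, which exhibits the divisibility.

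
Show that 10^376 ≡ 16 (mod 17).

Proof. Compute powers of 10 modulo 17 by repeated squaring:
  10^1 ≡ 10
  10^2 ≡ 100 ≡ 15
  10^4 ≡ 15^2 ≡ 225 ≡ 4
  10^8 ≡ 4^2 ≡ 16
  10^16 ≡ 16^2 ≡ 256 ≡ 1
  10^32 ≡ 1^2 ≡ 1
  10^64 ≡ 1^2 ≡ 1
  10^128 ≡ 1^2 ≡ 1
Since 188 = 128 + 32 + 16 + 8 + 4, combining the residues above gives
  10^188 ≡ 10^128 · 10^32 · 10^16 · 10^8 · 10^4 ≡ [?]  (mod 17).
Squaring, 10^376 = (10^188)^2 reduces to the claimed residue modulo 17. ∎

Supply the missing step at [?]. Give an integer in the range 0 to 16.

10^128 · 10^32 · 10^16 · 10^8 · 10^4 ≡ 1 · 1 · 1 · 16 · 4 = 64.
64 mod 17 = 13, so 10^188 ≡ 13 (mod 17).

13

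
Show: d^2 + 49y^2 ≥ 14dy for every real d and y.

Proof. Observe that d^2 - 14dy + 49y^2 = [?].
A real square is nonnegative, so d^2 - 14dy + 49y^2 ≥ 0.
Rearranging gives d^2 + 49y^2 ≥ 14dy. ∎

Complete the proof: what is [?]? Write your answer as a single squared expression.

(d - 7y)^2

d^2 - 14dy + 49y^2 is a perfect-square trinomial: the outer terms are (d)^2 and (7y)^2, and the cross term is -2·d·7y.
So d^2 - 14dy + 49y^2 = (d - 7y)^2 ≥ 0.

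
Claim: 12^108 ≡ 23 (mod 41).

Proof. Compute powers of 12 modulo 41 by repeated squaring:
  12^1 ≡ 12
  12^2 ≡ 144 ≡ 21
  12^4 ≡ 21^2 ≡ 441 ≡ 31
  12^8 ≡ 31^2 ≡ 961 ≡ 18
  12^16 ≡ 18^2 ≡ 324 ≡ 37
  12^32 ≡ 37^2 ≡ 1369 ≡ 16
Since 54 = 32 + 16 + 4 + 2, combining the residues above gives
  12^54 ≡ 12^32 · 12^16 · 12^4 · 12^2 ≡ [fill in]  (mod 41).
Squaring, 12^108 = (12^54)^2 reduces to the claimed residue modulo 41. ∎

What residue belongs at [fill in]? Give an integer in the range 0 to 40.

Multiply the listed residues: 16 · 37 · 31 · 21 = 592 → 18352 → 385392.
Reducing modulo 41: 385392 = 9399·41 + 33, so 12^54 ≡ 33.

33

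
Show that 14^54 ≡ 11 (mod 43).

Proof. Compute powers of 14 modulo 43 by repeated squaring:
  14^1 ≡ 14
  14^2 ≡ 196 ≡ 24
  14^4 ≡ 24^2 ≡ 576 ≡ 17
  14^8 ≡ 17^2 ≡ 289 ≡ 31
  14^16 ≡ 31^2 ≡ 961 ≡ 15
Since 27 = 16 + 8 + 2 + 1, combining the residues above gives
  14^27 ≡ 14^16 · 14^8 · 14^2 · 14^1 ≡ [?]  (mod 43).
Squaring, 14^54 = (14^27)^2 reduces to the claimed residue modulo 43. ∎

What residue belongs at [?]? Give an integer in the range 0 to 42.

14^16 · 14^8 · 14^2 · 14^1 ≡ 15 · 31 · 24 · 14 = 156240.
156240 mod 43 = 21, so 14^27 ≡ 21 (mod 43).

21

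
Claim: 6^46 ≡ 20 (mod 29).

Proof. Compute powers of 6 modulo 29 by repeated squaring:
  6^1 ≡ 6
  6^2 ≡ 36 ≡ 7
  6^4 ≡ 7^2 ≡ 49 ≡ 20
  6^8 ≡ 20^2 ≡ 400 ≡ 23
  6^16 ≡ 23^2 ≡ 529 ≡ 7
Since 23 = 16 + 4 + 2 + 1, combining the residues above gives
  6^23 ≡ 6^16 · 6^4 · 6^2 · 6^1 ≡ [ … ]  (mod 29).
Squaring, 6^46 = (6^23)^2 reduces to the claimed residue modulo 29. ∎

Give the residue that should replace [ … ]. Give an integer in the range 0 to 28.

22

Multiply the listed residues: 7 · 20 · 7 · 6 = 140 → 980 → 5880.
Reducing modulo 29: 5880 = 202·29 + 22, so 6^23 ≡ 22.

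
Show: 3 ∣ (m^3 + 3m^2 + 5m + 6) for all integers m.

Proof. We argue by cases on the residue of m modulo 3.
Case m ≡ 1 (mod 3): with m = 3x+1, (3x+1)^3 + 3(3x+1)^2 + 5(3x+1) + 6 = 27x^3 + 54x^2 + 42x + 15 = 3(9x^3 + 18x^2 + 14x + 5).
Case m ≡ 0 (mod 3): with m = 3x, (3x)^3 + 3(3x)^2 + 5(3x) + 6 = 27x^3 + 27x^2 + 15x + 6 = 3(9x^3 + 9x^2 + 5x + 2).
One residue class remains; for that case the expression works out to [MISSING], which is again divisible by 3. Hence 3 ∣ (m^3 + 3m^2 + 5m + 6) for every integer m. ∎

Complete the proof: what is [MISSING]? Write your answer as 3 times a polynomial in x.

3(9x^3 + 27x^2 + 29x + 12)

Only m ≡ 2 (mod 3) is unaccounted for. Put m = 3x+2:
(3x+2)^3 + 3(3x+2)^2 + 5(3x+2) + 6 expands to 27x^3 + 81x^2 + 87x + 36,
and factoring out 3 leaves 3(9x^3 + 27x^2 + 29x + 12).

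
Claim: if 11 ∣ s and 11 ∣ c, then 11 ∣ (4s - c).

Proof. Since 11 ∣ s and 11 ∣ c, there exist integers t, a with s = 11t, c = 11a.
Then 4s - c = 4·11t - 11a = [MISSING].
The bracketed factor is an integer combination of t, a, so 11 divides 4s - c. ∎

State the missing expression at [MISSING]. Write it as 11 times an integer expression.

Pull the common 11 out of every term: 4·11t - 11a = 11(-a + 4t).
-a + 4t is an integer, which exhibits the divisibility.

11(-a + 4t)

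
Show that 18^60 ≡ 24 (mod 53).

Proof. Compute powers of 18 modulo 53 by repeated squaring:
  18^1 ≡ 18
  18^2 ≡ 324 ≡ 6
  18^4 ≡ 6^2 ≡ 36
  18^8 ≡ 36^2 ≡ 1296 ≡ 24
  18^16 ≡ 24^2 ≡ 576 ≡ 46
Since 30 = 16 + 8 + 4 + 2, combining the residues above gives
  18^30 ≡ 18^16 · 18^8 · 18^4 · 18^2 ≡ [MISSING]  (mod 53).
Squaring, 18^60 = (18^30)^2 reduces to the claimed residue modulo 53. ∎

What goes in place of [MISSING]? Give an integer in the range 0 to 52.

17

Multiply the listed residues: 46 · 24 · 36 · 6 = 1104 → 39744 → 238464.
Reducing modulo 53: 238464 = 4499·53 + 17, so 18^30 ≡ 17.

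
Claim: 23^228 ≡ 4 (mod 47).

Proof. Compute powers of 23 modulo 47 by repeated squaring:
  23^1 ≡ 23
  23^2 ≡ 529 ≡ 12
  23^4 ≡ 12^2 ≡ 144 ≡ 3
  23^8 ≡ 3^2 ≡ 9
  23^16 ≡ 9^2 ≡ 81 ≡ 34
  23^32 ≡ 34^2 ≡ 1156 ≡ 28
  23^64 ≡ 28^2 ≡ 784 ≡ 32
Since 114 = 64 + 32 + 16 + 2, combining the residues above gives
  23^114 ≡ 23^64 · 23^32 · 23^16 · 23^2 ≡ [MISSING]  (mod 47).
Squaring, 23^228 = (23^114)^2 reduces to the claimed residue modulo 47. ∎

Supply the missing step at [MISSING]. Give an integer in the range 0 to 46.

Multiply the listed residues: 32 · 28 · 34 · 12 = 896 → 30464 → 365568.
Reducing modulo 47: 365568 = 7778·47 + 2, so 23^114 ≡ 2.

2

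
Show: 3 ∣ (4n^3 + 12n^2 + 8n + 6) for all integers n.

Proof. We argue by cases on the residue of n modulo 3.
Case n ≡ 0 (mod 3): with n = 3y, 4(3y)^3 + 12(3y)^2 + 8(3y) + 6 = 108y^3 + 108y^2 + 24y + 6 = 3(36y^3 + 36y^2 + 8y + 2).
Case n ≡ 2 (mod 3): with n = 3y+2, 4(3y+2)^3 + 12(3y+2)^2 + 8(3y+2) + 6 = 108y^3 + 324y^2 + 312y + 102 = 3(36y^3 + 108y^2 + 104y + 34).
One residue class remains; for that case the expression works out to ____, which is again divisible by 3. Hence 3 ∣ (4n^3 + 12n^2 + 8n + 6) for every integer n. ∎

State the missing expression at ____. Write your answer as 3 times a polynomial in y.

3(36y^3 + 72y^2 + 44y + 10)

The residues treated are {0, 2}, so the missing case is n ≡ 1 (mod 3); write n = 3y+1.
Then 4(3y+1)^3 + 12(3y+1)^2 + 8(3y+1) + 6 = 108y^3 + 216y^2 + 132y + 30 = 3(36y^3 + 72y^2 + 44y + 10).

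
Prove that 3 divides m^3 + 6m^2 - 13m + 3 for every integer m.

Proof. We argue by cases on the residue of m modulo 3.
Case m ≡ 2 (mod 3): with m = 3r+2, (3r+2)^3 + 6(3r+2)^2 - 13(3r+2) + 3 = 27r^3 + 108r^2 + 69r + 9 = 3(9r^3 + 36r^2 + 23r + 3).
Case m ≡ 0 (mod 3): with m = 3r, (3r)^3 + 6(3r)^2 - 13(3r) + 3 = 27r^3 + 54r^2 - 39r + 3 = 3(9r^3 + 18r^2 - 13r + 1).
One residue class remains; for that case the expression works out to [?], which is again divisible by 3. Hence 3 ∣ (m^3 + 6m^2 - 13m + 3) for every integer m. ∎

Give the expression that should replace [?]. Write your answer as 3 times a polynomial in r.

Only m ≡ 1 (mod 3) is unaccounted for. Put m = 3r+1:
(3r+1)^3 + 6(3r+1)^2 - 13(3r+1) + 3 expands to 27r^3 + 81r^2 + 6r - 3,
and factoring out 3 leaves 3(9r^3 + 27r^2 + 2r - 1).

3(9r^3 + 27r^2 + 2r - 1)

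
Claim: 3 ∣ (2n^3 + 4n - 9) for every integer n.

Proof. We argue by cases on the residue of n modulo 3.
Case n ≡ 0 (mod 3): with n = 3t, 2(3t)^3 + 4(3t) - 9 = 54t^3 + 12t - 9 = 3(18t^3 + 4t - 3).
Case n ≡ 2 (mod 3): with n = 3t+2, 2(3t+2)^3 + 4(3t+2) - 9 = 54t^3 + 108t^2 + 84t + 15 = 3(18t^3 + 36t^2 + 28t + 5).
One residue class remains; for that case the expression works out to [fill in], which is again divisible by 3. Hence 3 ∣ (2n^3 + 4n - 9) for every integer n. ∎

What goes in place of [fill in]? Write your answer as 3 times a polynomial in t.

Only n ≡ 1 (mod 3) is unaccounted for. Put n = 3t+1:
2(3t+1)^3 + 4(3t+1) - 9 expands to 54t^3 + 54t^2 + 30t - 3,
and factoring out 3 leaves 3(18t^3 + 18t^2 + 10t - 1).

3(18t^3 + 18t^2 + 10t - 1)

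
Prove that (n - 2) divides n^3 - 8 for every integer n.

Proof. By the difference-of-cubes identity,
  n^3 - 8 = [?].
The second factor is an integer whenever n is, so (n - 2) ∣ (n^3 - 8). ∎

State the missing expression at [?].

a^3 - b^3 = (a - b)(a^2 + ab + b^2). With a = n, b = 2:
n^3 - 8 = (n - 2)(n^2 + 2n + 4).

(n - 2)(n^2 + 2n + 4)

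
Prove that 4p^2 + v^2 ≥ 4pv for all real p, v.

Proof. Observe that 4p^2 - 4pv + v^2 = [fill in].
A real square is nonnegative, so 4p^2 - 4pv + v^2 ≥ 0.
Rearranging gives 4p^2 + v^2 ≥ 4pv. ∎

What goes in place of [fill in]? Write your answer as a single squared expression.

The leading and trailing coefficients are 2^2 and 1^2, and 4 = 2·2·1, so the trinomial is (2p - v)^2.
Hence 4p^2 - 4pv + v^2 ≥ 0.

(2p - v)^2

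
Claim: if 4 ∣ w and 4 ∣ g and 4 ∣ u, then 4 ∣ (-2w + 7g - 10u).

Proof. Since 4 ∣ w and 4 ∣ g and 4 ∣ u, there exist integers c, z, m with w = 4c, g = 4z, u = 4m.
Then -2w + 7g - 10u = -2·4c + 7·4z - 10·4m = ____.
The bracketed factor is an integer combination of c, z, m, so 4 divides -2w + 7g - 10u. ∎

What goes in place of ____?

Each term has a factor of 4: -2·4c + 7·4z - 10·4m = 4·(-2c - 10m + 7z).
Since -2c - 10m + 7z is an integer, 4 ∣ (-2w + 7g - 10u).

4(-2c - 10m + 7z)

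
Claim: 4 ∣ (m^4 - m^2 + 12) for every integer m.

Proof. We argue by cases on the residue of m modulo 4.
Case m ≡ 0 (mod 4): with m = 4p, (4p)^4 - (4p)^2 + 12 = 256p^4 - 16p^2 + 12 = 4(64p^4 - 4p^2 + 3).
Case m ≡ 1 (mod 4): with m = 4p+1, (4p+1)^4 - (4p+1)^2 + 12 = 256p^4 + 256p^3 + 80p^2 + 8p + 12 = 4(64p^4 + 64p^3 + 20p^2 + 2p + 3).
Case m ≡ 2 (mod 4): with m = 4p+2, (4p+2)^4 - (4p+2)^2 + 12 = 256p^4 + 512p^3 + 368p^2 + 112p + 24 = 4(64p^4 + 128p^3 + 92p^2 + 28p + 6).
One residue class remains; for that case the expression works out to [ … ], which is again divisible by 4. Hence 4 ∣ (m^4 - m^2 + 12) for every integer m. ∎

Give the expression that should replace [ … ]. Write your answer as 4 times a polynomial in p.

4(64p^4 + 192p^3 + 212p^2 + 102p + 21)

The residues treated are {0, 1, 2}, so the missing case is m ≡ 3 (mod 4); write m = 4p+3.
Then (4p+3)^4 - (4p+3)^2 + 12 = 256p^4 + 768p^3 + 848p^2 + 408p + 84 = 4(64p^4 + 192p^3 + 212p^2 + 102p + 21).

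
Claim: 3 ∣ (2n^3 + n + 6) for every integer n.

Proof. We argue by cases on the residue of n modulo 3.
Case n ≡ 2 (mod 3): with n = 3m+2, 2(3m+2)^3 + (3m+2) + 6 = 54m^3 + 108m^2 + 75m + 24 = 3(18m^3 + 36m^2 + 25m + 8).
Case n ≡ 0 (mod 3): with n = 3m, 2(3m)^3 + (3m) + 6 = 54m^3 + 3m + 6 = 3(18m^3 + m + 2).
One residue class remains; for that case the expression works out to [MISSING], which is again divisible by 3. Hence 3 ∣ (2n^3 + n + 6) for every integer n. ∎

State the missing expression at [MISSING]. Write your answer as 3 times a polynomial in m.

3(18m^3 + 18m^2 + 7m + 3)

The residues treated are {2, 0}, so the missing case is n ≡ 1 (mod 3); write n = 3m+1.
Then 2(3m+1)^3 + (3m+1) + 6 = 54m^3 + 54m^2 + 21m + 9 = 3(18m^3 + 18m^2 + 7m + 3).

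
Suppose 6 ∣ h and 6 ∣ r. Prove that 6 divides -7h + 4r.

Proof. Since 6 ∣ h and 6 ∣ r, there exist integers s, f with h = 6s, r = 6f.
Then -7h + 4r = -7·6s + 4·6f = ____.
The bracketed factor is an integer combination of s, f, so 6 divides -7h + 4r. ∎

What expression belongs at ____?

Pull the common 6 out of every term: -7·6s + 4·6f = 6(4f - 7s).
4f - 7s is an integer, which exhibits the divisibility.

6(4f - 7s)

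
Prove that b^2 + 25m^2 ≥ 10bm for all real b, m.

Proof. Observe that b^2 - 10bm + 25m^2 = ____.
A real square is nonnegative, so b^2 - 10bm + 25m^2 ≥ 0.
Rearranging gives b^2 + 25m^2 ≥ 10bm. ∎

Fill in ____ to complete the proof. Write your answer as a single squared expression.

The leading and trailing coefficients are 1^2 and 5^2, and 10 = 2·1·5, so the trinomial is (b - 5m)^2.
Hence b^2 - 10bm + 25m^2 ≥ 0.

(b - 5m)^2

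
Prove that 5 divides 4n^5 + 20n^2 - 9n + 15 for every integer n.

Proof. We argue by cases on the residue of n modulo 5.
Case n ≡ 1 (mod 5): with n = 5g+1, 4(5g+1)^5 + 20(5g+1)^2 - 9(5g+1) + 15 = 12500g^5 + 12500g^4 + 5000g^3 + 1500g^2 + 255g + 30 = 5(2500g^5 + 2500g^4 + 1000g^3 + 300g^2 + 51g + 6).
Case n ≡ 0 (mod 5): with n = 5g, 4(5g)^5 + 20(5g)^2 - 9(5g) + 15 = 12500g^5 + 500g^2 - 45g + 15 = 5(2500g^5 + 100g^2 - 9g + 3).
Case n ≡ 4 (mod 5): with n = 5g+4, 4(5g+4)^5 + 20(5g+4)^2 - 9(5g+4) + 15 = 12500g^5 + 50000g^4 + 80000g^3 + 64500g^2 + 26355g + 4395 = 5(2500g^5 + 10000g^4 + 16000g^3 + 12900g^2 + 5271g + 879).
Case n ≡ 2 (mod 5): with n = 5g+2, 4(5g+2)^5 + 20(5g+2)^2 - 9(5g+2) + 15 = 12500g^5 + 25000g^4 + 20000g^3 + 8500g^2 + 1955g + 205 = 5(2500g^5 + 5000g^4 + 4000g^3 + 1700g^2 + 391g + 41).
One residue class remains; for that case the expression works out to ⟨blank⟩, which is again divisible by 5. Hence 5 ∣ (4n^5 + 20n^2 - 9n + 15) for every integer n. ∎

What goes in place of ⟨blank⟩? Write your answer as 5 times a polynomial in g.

5(2500g^5 + 7500g^4 + 9000g^3 + 5500g^2 + 1731g + 228)

The residues treated are {1, 0, 4, 2}, so the missing case is n ≡ 3 (mod 5); write n = 5g+3.
Then 4(5g+3)^5 + 20(5g+3)^2 - 9(5g+3) + 15 = 12500g^5 + 37500g^4 + 45000g^3 + 27500g^2 + 8655g + 1140 = 5(2500g^5 + 7500g^4 + 9000g^3 + 5500g^2 + 1731g + 228).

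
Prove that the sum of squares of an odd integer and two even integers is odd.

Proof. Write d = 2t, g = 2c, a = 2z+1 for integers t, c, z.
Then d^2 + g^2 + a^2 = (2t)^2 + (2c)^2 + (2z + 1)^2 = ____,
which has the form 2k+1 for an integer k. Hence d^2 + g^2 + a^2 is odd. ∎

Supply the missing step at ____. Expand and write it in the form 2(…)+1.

Expanding: (2t)^2 + (2c)^2 + (2z + 1)^2 = 4c^2 + 4t^2 + 4z^2 + 4z + 1.
Every term except the constant is even, so this is 2(2c^2 + 2t^2 + 2z^2 + 2z) + 1,
and 2c^2 + 2t^2 + 2z^2 + 2z ∈ ℤ gives the required form.

2(2c^2 + 2t^2 + 2z^2 + 2z) + 1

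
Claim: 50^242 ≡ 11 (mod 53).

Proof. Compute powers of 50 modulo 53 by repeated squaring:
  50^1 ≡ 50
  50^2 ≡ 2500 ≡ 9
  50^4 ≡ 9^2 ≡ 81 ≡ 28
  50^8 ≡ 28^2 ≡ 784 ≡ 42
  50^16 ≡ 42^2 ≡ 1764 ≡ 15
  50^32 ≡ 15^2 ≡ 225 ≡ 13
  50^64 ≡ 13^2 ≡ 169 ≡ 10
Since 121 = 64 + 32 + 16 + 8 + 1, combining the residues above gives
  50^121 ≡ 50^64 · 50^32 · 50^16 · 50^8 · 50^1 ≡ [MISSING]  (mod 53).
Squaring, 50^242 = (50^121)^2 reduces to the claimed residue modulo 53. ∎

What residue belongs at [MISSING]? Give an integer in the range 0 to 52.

8

Multiply the listed residues: 10 · 13 · 15 · 42 · 50 = 130 → 1950 → 81900 → 4095000.
Reducing modulo 53: 4095000 = 77264·53 + 8, so 50^121 ≡ 8.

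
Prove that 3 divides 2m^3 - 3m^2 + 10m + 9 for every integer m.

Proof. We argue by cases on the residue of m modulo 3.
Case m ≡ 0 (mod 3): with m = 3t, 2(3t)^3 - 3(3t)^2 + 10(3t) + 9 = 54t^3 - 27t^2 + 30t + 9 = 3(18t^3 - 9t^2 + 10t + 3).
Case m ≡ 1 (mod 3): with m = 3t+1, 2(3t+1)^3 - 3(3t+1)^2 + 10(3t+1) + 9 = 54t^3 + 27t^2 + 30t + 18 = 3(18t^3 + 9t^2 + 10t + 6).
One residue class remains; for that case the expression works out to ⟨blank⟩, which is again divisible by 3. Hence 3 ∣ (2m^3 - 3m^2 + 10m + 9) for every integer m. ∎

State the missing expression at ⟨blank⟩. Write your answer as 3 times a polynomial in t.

3(18t^3 + 27t^2 + 22t + 11)

The residues treated are {0, 1}, so the missing case is m ≡ 2 (mod 3); write m = 3t+2.
Then 2(3t+2)^3 - 3(3t+2)^2 + 10(3t+2) + 9 = 54t^3 + 81t^2 + 66t + 33 = 3(18t^3 + 27t^2 + 22t + 11).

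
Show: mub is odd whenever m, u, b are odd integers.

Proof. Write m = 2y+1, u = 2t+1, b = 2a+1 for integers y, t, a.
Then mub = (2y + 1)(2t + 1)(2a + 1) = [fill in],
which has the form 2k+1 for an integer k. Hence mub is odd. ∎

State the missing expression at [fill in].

(2y + 1)(2t + 1)(2a + 1) = 8aty + 4at + 4ay + 2a + 4ty + 2t + 2y + 1
= 2(4aty + 2at + 2ay + a + 2ty + t + y) + 1.
Since 4aty + 2at + 2ay + a + 2ty + t + y is an integer, the product is of the form 2k+1 for an integer k.

2(4aty + 2at + 2ay + a + 2ty + t + y) + 1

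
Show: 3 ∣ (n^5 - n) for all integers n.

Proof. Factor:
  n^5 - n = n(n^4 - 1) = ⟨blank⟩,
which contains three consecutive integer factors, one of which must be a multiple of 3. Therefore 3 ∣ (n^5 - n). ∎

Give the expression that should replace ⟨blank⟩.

(n - 1)n(n + 1)(n^2 + 1)

n^4 - 1 = (n^2 - 1)(n^2 + 1), and n^2 - 1 = (n-1)(n+1).
So n(n^4 - 1) = (n - 1)n(n + 1)(n^2 + 1).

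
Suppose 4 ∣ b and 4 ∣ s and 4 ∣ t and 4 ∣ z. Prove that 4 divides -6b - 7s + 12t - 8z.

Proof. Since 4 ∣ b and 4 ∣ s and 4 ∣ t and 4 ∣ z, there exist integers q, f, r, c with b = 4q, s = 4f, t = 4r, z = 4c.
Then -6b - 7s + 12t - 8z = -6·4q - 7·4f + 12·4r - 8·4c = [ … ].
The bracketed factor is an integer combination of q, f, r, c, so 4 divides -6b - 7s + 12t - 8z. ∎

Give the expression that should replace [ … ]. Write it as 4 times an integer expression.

4(-8c - 7f - 6q + 12r)

Each term has a factor of 4: -6·4q - 7·4f + 12·4r - 8·4c = 4·(-8c - 7f - 6q + 12r).
Since -8c - 7f - 6q + 12r is an integer, 4 ∣ (-6b - 7s + 12t - 8z).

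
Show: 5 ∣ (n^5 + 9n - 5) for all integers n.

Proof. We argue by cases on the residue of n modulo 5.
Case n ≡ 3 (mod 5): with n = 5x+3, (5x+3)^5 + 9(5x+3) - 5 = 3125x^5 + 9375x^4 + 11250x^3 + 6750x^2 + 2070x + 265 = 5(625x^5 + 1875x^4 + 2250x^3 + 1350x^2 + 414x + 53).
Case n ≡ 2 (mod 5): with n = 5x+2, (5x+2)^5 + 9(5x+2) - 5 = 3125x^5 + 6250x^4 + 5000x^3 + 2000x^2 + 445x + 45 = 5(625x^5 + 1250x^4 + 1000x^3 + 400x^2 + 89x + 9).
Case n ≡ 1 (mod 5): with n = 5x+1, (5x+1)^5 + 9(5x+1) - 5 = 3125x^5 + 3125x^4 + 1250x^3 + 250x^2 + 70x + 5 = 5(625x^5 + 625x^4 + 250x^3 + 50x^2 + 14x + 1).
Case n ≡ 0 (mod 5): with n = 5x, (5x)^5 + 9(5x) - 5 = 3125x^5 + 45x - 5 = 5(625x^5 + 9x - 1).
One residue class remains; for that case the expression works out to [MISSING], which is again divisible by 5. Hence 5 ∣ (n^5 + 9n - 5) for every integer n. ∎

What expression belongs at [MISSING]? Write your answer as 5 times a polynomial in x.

Only n ≡ 4 (mod 5) is unaccounted for. Put n = 5x+4:
(5x+4)^5 + 9(5x+4) - 5 expands to 3125x^5 + 12500x^4 + 20000x^3 + 16000x^2 + 6445x + 1055,
and factoring out 5 leaves 5(625x^5 + 2500x^4 + 4000x^3 + 3200x^2 + 1289x + 211).

5(625x^5 + 2500x^4 + 4000x^3 + 3200x^2 + 1289x + 211)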